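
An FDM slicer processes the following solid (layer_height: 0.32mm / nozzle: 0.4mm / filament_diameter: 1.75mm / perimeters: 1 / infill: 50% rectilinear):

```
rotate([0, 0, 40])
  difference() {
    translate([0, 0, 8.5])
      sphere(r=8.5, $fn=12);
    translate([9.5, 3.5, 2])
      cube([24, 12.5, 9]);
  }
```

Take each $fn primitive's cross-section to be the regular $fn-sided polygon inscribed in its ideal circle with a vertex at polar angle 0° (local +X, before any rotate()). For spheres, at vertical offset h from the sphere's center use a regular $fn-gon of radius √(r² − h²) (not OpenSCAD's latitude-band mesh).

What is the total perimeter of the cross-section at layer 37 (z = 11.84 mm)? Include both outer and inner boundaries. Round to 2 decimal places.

48.55 mm

At z = 11.84 mm: the r=8.5 sphere slices to a regular 12-gon of circumradius 7.816 (√(r²−h²) with h=3.34 from center) (perimeter = 2·12·7.816·sin(180°/12) = 48.55 mm); the cube at (9.5, 3.5) is not intersected at this z (z outside [2, 11]); After the difference (first − rest): none of the subtracted shapes is present at this height, so the r=8.5 sphere is unchanged — boundary = 48.55 mm; (rotated 40° about Z; rotation is an isometry so areas/perimeters/island counts are preserved). Overall, the cross-section is a single solid region. Total boundary length (outer) = 48.55 mm.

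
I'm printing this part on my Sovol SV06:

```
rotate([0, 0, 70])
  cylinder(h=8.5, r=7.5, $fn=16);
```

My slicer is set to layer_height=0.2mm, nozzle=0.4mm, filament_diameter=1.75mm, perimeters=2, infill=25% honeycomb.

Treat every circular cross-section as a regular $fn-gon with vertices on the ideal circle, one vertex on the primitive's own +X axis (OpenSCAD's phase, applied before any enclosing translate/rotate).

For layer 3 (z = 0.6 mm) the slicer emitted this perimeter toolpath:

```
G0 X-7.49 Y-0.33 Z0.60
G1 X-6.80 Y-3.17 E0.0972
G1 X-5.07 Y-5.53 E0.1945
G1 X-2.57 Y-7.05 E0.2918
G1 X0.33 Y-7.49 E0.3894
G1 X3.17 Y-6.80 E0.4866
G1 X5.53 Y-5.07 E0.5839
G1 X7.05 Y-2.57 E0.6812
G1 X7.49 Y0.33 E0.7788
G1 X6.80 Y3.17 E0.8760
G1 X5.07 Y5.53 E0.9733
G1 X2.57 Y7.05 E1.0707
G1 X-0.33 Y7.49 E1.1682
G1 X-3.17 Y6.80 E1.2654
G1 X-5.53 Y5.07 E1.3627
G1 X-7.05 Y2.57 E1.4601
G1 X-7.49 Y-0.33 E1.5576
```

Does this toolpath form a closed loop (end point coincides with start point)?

yes

Start point (G0): (-7.49, -0.33). End point (last G1): the path returns to the start — closed.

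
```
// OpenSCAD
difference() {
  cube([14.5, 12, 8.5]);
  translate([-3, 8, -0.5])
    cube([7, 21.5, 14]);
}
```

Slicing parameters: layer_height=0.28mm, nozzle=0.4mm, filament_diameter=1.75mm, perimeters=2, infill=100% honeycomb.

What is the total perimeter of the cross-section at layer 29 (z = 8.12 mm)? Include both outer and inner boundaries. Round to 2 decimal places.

53.00 mm

At z = 8.12 mm: the 14.5×12 cube contributes its full rectangle (perimeter 53.00 mm); the cube at (-3, 8) is present — its section is the full 7×21.5 rectangle (perimeter 57.00 mm); Subtracting the remaining from the first: starting from the 14.5×12 cube, the 7×21.5 cube at (-3, 8) partially overlaps it — only the 16.00 mm² overlap (of its 150.50 mm²) is removed, clipping the outline — boundary = 53.00 mm. Overall, the cross-section is a single solid region. Total boundary length (outer) = 53.00 mm.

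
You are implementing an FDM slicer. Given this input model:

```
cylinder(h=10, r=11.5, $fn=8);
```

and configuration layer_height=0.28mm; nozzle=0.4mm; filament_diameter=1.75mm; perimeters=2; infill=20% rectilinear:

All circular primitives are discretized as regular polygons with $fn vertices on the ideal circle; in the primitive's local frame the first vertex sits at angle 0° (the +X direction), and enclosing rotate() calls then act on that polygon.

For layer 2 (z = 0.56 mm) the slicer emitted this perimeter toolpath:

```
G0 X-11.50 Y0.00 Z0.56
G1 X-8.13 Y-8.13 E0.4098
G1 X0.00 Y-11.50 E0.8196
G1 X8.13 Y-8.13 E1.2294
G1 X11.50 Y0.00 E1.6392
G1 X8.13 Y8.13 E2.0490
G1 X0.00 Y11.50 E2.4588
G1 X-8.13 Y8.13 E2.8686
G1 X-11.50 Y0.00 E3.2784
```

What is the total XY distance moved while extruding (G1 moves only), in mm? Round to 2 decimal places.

Sum the Euclidean lengths of each G1 segment: total = 70.41 mm.

70.41 mm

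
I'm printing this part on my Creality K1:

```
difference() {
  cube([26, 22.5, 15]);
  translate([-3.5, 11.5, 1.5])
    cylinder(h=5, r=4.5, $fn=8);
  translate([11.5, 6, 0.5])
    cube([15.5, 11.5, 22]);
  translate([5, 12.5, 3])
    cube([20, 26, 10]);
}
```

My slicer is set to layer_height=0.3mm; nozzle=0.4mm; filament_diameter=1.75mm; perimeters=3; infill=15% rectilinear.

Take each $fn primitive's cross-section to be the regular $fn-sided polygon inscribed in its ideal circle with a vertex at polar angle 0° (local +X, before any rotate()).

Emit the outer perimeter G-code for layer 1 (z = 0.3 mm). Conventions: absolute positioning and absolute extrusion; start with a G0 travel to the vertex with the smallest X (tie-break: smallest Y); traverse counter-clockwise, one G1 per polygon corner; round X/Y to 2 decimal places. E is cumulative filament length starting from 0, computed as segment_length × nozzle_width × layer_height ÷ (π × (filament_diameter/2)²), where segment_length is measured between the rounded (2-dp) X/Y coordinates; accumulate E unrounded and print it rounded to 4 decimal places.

At z = 0.3 mm: the 26×22.5 cube contributes its full rectangle; the cylinder at (-3.5, 11.5) does not reach this height (z outside [1.5, 6.5]); the cube at (11.5, 6) is absent (z outside [0.5, 22.5]); the cube at (5, 12.5) does not reach this height (z outside [3, 13]); After the difference (first − rest): none of the subtracted shapes is present at this height, so the 26×22.5 cube is unchanged — 1 connected region. The outline is a single polygon with 4 vertices. Extrusion per mm of travel: 0.4 × 0.3 / (π × 0.875²) = 0.049890. Accumulating E over each segment gives final E = 4.8393.

G0 X0.00 Y0.00 Z0.30
G1 X26.00 Y0.00 E1.2971
G1 X26.00 Y22.50 E2.4197
G1 X0.00 Y22.50 E3.7168
G1 X0.00 Y0.00 E4.8393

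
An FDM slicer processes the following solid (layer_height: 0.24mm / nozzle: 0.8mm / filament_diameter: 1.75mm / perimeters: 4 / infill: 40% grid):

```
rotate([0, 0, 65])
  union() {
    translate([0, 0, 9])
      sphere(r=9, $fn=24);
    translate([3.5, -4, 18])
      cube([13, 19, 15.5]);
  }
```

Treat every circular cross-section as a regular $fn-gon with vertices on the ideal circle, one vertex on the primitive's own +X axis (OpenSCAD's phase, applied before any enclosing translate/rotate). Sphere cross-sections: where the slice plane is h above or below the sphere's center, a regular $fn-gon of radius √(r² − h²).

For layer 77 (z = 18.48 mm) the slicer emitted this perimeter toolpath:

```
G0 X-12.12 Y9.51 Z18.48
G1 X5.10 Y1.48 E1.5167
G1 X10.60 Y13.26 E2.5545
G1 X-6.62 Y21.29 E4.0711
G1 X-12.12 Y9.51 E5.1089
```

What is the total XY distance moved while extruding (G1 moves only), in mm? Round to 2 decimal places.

Sum the Euclidean lengths of each G1 segment: total = 64.00 mm.

64.00 mm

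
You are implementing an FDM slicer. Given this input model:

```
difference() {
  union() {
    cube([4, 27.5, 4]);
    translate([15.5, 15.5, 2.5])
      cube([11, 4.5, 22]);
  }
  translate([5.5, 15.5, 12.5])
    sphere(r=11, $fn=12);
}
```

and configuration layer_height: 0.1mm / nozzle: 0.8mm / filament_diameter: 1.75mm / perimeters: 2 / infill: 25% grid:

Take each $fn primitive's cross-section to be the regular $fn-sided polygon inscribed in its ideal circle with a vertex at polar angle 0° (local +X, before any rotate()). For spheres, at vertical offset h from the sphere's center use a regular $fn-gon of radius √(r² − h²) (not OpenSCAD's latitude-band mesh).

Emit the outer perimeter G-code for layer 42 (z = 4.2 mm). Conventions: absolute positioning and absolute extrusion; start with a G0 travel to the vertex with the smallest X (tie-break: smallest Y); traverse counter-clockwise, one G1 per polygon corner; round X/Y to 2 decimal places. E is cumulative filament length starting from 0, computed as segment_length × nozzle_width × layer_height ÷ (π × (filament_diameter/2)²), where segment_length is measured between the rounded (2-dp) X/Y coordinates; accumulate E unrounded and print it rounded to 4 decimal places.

G0 X15.50 Y15.50 Z4.20
G1 X26.50 Y15.50 E0.3659
G1 X26.50 Y20.00 E0.5155
G1 X15.50 Y20.00 E0.8814
G1 X15.50 Y15.50 E1.0311

At z = 4.2 mm: the cube is not intersected at this z (z outside [0, 4]); the 11×4.5 cube at (15.5, 15.5) contributes its full rectangle; Combining (union): only the 11×4.5 cube at (15.5, 15.5) is present, so the union is just that shape — 1 connected region; the r=11 sphere at (5.5, 15.5) slices to a regular 12-gon of circumradius 7.219 (√(r²−h²) with h=8.3 from center); After the difference (first − rest): starting from the result so far, the r=11 sphere at (5.5, 15.5) misses the remaining region (no effect) — 1 connected region. The outline is a single polygon with 4 vertices. Extrusion per mm of travel: 0.8 × 0.1 / (π × 0.875²) = 0.033260. Accumulating E over each segment gives final E = 1.0311.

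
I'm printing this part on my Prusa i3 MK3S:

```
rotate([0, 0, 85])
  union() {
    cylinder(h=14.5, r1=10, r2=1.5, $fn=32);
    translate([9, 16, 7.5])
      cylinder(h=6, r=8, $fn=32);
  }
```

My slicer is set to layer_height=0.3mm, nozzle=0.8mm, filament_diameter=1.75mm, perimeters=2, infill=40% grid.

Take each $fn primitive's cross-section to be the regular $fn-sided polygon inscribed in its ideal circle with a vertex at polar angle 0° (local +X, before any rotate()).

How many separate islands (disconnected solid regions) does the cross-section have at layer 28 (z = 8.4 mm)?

At z = 8.4 mm: the cone (r1=10→r2=1.5) has section circumradius 5.076 here — a regular 32-gon; the cylinder at (9, 16): section is a regular 32-gon, circumradius r=8; Taking the union: the 2 present regions are separate (no shared area or edge), so areas and boundary lengths simply add and each stays a separate island — 2 connected regions; (rotated 85° about Z; rotation is an isometry so areas/perimeters/island counts are preserved). Overall, the cross-section has 2 separate islands. Island count = 2.

2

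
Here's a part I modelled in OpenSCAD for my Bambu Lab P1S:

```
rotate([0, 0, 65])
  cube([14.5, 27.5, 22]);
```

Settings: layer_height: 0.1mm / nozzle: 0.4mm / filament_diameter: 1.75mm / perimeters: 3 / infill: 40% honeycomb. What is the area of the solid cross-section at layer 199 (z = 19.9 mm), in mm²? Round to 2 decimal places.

398.75 mm²

At z = 19.9 mm: the cube (footprint 14.5×27.5) is included at this height (area 398.75 mm²); (whole slice rotated 65° about Z — lengths, areas and connectivity unchanged). Overall, the cross-section is a single solid region. Net area = 398.75 mm².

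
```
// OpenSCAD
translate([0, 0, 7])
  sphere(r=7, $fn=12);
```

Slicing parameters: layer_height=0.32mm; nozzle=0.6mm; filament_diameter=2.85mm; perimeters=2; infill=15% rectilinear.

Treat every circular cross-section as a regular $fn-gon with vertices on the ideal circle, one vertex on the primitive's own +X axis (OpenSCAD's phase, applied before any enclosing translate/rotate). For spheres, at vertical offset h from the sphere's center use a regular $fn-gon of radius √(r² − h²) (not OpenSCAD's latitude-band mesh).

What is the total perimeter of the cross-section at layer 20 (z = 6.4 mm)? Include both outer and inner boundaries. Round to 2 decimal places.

At z = 6.4 mm: the sphere: section is a regular 12-gon, circumradius = √(r²−h²) = √(7²−0.6²) = 6.974 (perimeter = 2·12·6.974·sin(180°/12) = 43.32 mm). Overall, the cross-section is a single solid region. Total boundary length (outer) = 43.32 mm.

43.32 mm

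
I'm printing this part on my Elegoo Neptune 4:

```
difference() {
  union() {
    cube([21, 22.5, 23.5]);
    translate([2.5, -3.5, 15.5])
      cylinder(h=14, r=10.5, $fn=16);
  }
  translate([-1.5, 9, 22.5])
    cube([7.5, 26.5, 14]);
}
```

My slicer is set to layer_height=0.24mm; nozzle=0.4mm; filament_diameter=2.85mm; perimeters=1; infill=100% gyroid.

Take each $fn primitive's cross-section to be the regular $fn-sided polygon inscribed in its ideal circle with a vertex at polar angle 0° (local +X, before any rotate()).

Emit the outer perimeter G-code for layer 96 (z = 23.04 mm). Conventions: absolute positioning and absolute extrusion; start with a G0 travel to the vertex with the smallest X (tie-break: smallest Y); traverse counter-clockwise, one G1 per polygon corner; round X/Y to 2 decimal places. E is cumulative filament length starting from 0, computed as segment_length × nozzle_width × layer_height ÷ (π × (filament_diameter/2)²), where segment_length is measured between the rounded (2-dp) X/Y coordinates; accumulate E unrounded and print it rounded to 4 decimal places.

G0 X-8.00 Y-3.50 Z23.04
G1 X-7.20 Y-7.52 E0.0617
G1 X-4.92 Y-10.92 E0.1233
G1 X-1.52 Y-13.20 E0.1849
G1 X2.50 Y-14.00 E0.2466
G1 X6.52 Y-13.20 E0.3083
G1 X9.92 Y-10.92 E0.3699
G1 X12.20 Y-7.52 E0.4315
G1 X13.00 Y-3.50 E0.4931
G1 X12.30 Y0.00 E0.5469
G1 X21.00 Y0.00 E0.6778
G1 X21.00 Y22.50 E1.0164
G1 X6.00 Y22.50 E1.2421
G1 X6.00 Y9.00 E1.4452
G1 X0.00 Y9.00 E1.5355
G1 X0.00 Y6.50 E1.5732
G1 X-1.52 Y6.20 E1.5965
G1 X-4.92 Y3.92 E1.6581
G1 X-7.20 Y0.52 E1.7197
G1 X-8.00 Y-3.50 E1.7814

At z = 23.04 mm: the cube is present — its section is the full 21×22.5 rectangle; the r=10.5 cylinder at (2.5, -3.5) contributes a regular 16-gon of circumradius 10.5; Combining (union): the regions partially overlap (shared area 65.73 mm²), so overlapping operands fuse into one piece — 1 connected region; the cube at (-1.5, 9) is present — its section is the full 7.5×26.5 rectangle; After the difference (first − rest): starting from that combined region, the 7.5×26.5 cube at (-1.5, 9) partially overlaps it — only the 81.00 mm² overlap (of its 198.75 mm²) is removed, clipping the outline — 1 connected region. The outline is a single polygon with 19 vertices. Extrusion per mm of travel: 0.4 × 0.24 / (π × 1.425²) = 0.015048. Accumulating E over each segment gives final E = 1.7814.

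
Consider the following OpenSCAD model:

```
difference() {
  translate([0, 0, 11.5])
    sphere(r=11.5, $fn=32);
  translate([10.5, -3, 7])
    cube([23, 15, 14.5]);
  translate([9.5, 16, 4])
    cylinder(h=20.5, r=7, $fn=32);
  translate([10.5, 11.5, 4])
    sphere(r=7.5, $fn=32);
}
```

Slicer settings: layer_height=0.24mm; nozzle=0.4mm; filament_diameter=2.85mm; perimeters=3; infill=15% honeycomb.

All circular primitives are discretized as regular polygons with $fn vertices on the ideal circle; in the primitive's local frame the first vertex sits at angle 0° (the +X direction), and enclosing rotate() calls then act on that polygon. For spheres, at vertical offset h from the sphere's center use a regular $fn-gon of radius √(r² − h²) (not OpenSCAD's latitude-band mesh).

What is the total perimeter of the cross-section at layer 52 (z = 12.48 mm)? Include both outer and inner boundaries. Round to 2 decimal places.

72.21 mm

At z = 12.48 mm: the r=11.5 sphere slices to a regular 32-gon of circumradius 11.458 (√(r²−h²) with h=0.98 from center) (perimeter = 2·32·11.458·sin(180°/32) = 71.88 mm); the cube at (10.5, -3) is present — its section is the full 23×15 rectangle (perimeter 76.00 mm); the r=7 cylinder at (9.5, 16) contributes a regular 32-gon of circumradius 7 (perimeter = 2·32·7.000·sin(180°/32) = 43.91 mm); the sphere at (10.5, 11.5) is not intersected at this z (|z−center|=8.480 > r=7.5); Taking the first minus the rest: starting from the r=11.5 sphere, the 23×15 cube at (10.5, -3) partially overlaps it — only the 5.16 mm² overlap (of its 345.00 mm²) is removed, clipping the outline; the r=7 cylinder at (9.5, 16) misses the remaining region (no effect) — boundary = 72.21 mm. Overall, the cross-section is a single solid region. Total boundary length (outer) = 72.21 mm.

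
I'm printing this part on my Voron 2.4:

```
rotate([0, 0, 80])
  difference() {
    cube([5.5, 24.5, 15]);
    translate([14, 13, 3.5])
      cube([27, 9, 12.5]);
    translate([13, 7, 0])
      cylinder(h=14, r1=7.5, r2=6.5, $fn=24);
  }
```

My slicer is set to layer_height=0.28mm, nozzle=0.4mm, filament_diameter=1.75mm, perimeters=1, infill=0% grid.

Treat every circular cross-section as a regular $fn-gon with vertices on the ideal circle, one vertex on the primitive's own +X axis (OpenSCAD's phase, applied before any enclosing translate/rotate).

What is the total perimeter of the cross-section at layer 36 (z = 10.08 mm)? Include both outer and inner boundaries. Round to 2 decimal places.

At z = 10.08 mm: the cube is present — its section is the full 5.5×24.5 rectangle (perimeter 60.00 mm); the 27×9 cube at (14, 13) contributes its full rectangle (perimeter 72.00 mm); the cone at (13, 7): at t=0.720 of its height the radius interpolates to r₁+(r₂−r₁)t = 6.780, giving a regular 24-gon of that circumradius (perimeter = 2·24·6.780·sin(180°/24) = 42.48 mm); After the difference (first − rest): starting from the 5.5×24.5 cube, the 27×9 cube at (14, 13) misses the remaining region (no effect); the cone at (13, 7) misses the remaining region (no effect) — boundary = 60.00 mm; (whole slice rotated 80° about Z — lengths, areas and connectivity unchanged). Overall, the cross-section is a single solid region. Total boundary length (outer) = 60.00 mm.

60.00 mm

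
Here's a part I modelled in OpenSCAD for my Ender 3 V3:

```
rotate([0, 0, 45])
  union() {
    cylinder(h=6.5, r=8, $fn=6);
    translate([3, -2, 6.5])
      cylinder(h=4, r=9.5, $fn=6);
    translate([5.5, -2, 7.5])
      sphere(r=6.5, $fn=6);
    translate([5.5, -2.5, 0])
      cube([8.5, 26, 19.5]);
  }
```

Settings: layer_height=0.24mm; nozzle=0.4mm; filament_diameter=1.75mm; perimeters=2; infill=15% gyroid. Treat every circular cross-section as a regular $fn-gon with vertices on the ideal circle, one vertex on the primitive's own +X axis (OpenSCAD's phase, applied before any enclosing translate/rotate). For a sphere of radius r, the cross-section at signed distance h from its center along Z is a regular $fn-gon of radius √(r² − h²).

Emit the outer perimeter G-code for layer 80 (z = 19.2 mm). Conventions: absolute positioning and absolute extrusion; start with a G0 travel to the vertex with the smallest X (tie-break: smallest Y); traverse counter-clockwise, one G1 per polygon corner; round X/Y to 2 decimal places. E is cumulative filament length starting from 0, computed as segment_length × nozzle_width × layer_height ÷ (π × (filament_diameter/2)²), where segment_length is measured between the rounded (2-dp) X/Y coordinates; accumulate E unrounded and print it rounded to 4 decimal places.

At z = 19.2 mm: the cylinder does not reach this height (z outside [0, 6.5]); the cylinder at (3, -2) does not reach this height (z outside [6.5, 10.5]); the sphere at (5.5, -2) is absent (|z−center|=11.700 > r=6.5); the 8.5×26 cube at (5.5, -2.5) contributes its full rectangle; Combining (union): only the 8.5×26 cube at (5.5, -2.5) is present, so the union is just that shape — 1 connected region; (rotated 45° about Z; rotation is an isometry so areas/perimeters/island counts are preserved). The outline is a single polygon with 4 vertices. Extrusion per mm of travel: 0.4 × 0.24 / (π × 0.875²) = 0.039912. Accumulating E over each segment gives final E = 2.7545.

G0 X-12.73 Y20.51 Z19.20
G1 X5.66 Y2.12 E1.0380
G1 X11.67 Y8.13 E1.3772
G1 X-6.72 Y26.52 E2.4153
G1 X-12.73 Y20.51 E2.7545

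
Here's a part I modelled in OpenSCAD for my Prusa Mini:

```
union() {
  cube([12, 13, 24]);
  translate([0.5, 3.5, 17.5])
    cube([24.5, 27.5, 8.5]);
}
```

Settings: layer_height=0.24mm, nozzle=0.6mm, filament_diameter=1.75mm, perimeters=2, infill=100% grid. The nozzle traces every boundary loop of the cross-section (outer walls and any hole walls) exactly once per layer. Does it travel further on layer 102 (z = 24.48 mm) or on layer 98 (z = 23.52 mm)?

Layer 102 (z = 24.48): the cube does not reach this height (z outside [0, 24]); the cube at (0.5, 3.5) (footprint 24.5×27.5) is included at this height (perimeter 104.00 mm); Combining (union): only the 24.5×27.5 cube at (0.5, 3.5) is present, so the union is just that shape — boundary = 104.00 mm. So its perimeter = 104.00 mm. Layer 98 (z = 23.52): the 12×13 cube contributes its full rectangle (perimeter 50.00 mm); the cube at (0.5, 3.5) (footprint 24.5×27.5) is included at this height (perimeter 104.00 mm); Combining (union): the regions partially overlap (shared area 109.25 mm²), so the edge portions inside another operand are dropped and the merged outline is re-measured after clipping — boundary = 112.00 mm. So its perimeter = 112.00 mm. Layer 98 is larger (112.00 vs 104.00 mm).

layer 98 (z = 23.52 mm)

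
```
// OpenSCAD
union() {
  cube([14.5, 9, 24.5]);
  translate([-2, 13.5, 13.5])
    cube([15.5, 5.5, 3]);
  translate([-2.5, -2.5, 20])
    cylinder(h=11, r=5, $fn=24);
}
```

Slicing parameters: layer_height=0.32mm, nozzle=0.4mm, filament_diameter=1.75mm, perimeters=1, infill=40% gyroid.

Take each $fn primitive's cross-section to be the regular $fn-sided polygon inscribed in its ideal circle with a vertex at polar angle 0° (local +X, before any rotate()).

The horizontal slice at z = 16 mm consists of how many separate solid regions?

2

At z = 16 mm: the 14.5×9 cube contributes its full rectangle; the cube at (-2, 13.5) is present — its section is the full 15.5×5.5 rectangle; the cylinder at (-2.5, -2.5) does not reach this height (z outside [20, 31]); Taking the union: the 2 present regions are separate (no shared area or edge), so areas and boundary lengths simply add and each stays a separate island — 2 connected regions. The result has 2 disconnected regions.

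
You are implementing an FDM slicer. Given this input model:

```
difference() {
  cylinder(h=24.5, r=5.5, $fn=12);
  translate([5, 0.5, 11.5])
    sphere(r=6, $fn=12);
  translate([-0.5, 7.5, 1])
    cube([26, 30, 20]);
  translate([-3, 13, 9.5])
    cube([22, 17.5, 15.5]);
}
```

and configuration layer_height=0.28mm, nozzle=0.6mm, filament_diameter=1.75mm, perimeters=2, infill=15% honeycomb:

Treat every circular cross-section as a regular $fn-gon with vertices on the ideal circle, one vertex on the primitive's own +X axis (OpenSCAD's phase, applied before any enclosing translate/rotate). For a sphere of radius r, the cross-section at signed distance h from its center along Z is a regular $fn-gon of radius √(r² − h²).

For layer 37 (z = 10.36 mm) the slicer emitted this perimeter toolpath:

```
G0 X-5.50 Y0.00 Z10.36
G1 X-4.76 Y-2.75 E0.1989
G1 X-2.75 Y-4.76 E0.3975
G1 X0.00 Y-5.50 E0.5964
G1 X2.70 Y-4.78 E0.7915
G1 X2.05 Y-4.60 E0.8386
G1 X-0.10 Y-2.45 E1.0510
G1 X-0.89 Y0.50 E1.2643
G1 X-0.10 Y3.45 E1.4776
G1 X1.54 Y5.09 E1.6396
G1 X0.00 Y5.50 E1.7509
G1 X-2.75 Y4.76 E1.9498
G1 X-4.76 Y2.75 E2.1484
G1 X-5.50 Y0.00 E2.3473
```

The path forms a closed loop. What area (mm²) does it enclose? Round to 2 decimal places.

Apply the shoelace formula to the sequence of (X, Y) vertices; enclosed area = 47.42 mm².

47.42 mm²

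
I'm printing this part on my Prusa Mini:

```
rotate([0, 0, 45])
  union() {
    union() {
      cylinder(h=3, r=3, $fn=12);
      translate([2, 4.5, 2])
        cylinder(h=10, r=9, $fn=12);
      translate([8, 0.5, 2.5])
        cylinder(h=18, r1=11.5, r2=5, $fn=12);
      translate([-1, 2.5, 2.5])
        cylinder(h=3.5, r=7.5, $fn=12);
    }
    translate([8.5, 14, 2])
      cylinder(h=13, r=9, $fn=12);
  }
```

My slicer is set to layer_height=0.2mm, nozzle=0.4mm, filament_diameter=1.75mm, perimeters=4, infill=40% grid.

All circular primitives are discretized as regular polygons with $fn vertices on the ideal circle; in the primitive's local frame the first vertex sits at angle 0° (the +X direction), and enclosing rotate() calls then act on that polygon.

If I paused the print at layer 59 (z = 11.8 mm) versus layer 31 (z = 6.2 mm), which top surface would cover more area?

Layer 59 (z = 11.8): the cylinder is absent (z outside [0, 3]); the r=9 cylinder at (2, 4.5) contributes a regular 12-gon of circumradius 9 (area = (12/2)·9.000²·sin(360°/12) = 243.00 mm²); the cone at (8, 0.5) (r1=11.5→r2=5) has section circumradius 8.142 here — a regular 12-gon (area = (12/2)·8.142²·sin(360°/12) = 198.86 mm²); the cylinder at (-1, 2.5) does not reach this height (z outside [2.5, 6]); Taking the union: the regions partially overlap — summed areas 441.86 mm² minus the doubly-counted overlap 103.12 mm² gives 338.74 mm² — area = 338.74 mm²; the r=9 cylinder at (8.5, 14) contributes a regular 12-gon of circumradius 9 (area = (12/2)·9.000²·sin(360°/12) = 243.00 mm²); Taking the union: the regions partially overlap — summed areas 581.74 mm² minus the doubly-counted overlap 60.35 mm² gives 521.40 mm² — area = 521.40 mm²; (rotated 45° about Z; rotation is an isometry so areas/perimeters/island counts are preserved). So its area = 521.40 mm². Layer 31 (z = 6.2): the cylinder is absent (z outside [0, 3]); the r=9 cylinder at (2, 4.5) gives a regular 12-gon of circumradius 9 (constant along its height) (area = (12/2)·9.000²·sin(360°/12) = 243.00 mm²); the cone at (8, 0.5) (r1=11.5→r2=5) has section circumradius 10.164 here — a regular 12-gon (area = (12/2)·10.164²·sin(360°/12) = 309.91 mm²); the cylinder at (-1, 2.5) does not reach this height (z outside [2.5, 6]); Merging all regions: the regions partially overlap — summed areas 552.91 mm² minus the doubly-counted overlap 142.93 mm² gives 409.98 mm² — area = 409.98 mm²; the r=9 cylinder at (8.5, 14) gives a regular 12-gon of circumradius 9 (constant along its height) (area = (12/2)·9.000²·sin(360°/12) = 243.00 mm²); Taking the union: the regions partially overlap — summed areas 652.98 mm² minus the doubly-counted overlap 70.48 mm² gives 582.50 mm² — area = 582.50 mm²; (rotated 45° about Z; rotation is an isometry so areas/perimeters/island counts are preserved). So its area = 582.50 mm². Layer 31 is larger (582.50 vs 521.40 mm²).

layer 31 (z = 6.2 mm)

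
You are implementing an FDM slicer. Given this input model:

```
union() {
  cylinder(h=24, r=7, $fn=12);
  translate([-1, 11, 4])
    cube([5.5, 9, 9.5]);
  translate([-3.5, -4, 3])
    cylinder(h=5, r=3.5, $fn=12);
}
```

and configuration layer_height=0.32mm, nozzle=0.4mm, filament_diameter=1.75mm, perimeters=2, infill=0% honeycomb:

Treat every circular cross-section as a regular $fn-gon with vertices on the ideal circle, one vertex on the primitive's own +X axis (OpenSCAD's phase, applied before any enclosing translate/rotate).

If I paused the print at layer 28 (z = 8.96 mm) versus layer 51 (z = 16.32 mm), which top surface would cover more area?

Layer 28 (z = 8.96): the r=7 cylinder gives a regular 12-gon of circumradius 7 (constant along its height) (area = (12/2)·7.000²·sin(360°/12) = 147.00 mm²); the cube at (-1, 11) is present — its section is the full 5.5×9 rectangle (area 49.50 mm²); the cylinder at (-3.5, -4) does not reach this height (z outside [3, 8]); Merging all regions: the 2 present regions are separate (no shared area or edge), so areas and boundary lengths simply add and each stays a separate island — area = 196.50 mm². So its area = 196.50 mm². Layer 51 (z = 16.32): the cylinder: section is a regular 12-gon, circumradius r=7 (area = (12/2)·7.000²·sin(360°/12) = 147.00 mm²); the cube at (-1, 11) is not intersected at this z (z outside [4, 13.5]); the cylinder at (-3.5, -4) is absent (z outside [3, 8]); Taking the union: only the r=7 cylinder is present, so the union is just that shape — area = 147.00 mm². So its area = 147.00 mm². Layer 28 is larger (196.50 vs 147.00 mm²).

layer 28 (z = 8.96 mm)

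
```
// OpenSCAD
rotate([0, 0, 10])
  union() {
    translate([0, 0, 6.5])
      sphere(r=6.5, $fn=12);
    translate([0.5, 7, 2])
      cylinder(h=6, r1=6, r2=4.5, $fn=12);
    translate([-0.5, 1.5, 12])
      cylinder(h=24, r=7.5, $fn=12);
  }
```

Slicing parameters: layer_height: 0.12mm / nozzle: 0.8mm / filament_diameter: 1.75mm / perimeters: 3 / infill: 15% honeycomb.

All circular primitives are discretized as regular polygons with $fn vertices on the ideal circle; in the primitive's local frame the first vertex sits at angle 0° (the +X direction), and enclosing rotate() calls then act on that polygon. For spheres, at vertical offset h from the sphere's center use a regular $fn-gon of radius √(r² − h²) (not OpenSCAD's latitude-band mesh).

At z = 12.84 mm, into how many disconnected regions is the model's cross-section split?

At z = 12.84 mm: the r=6.5 sphere slices to a regular 12-gon of circumradius 1.433 (√(r²−h²) with h=6.34 from center); the cone at (0.5, 7) is absent (z outside [2, 8]); the r=7.5 cylinder at (-0.5, 1.5) contributes a regular 12-gon of circumradius 7.5; Combining (union): the r=6.5 sphere lies entirely inside the r=7.5 cylinder at (-0.5, 1.5), so the union is just the r=7.5 cylinder at (-0.5, 1.5) — 1 connected region; (rotated 10° about Z; rotation is an isometry so areas/perimeters/island counts are preserved). The result has 1 disconnected region.

1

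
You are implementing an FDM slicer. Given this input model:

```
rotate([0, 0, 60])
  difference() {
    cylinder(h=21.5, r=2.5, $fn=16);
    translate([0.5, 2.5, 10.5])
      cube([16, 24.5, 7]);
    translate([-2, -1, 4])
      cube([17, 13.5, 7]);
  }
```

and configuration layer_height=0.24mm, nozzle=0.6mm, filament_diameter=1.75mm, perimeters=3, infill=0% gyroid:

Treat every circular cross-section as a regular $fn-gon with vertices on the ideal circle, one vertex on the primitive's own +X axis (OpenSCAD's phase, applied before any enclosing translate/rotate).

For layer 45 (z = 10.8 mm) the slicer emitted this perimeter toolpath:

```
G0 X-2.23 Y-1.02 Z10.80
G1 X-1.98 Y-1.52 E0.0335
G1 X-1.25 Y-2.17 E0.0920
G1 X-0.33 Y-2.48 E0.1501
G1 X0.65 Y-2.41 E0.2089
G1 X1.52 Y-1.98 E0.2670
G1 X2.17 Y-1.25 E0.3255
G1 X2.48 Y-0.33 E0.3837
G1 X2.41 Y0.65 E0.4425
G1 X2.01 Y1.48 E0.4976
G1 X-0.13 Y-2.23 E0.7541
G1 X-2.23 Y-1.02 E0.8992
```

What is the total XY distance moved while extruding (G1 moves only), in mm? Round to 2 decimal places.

Sum the Euclidean lengths of each G1 segment: total = 15.02 mm.

15.02 mm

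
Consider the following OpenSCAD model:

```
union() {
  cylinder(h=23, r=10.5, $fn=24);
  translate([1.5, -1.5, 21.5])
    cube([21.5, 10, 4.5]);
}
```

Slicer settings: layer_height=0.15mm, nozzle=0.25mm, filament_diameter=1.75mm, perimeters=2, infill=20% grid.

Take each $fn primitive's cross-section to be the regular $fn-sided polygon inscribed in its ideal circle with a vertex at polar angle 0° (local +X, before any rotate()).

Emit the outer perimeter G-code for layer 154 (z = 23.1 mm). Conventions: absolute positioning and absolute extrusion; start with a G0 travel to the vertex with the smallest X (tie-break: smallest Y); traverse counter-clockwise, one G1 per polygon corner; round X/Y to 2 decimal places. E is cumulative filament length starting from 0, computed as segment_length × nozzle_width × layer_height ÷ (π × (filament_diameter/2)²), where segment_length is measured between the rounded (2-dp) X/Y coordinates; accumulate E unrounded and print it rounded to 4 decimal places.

At z = 23.1 mm: the cylinder does not reach this height (z outside [0, 23]); the cube at (1.5, -1.5) (footprint 21.5×10) is included at this height; Merging all regions: only the 21.5×10 cube at (1.5, -1.5) is present, so the union is just that shape — 1 connected region. The outline is a single polygon with 4 vertices. Extrusion per mm of travel: 0.25 × 0.15 / (π × 0.875²) = 0.015591. Accumulating E over each segment gives final E = 0.9822.

G0 X1.50 Y-1.50 Z23.10
G1 X23.00 Y-1.50 E0.3352
G1 X23.00 Y8.50 E0.4911
G1 X1.50 Y8.50 E0.8263
G1 X1.50 Y-1.50 E0.9822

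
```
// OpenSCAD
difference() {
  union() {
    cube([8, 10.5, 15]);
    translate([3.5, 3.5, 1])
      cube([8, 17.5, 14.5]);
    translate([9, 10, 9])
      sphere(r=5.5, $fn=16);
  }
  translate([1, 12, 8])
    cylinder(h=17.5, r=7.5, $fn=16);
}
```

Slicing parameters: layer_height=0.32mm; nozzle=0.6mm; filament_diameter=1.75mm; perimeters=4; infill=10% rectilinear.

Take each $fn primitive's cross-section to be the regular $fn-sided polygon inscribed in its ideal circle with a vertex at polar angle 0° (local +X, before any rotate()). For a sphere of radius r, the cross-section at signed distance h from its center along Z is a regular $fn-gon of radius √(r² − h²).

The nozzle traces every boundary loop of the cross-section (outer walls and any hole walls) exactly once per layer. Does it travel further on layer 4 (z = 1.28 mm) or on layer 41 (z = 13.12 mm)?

Layer 4 (z = 1.28): the cube (footprint 8×10.5) is included at this height (perimeter 37.00 mm); the cube at (3.5, 3.5) (footprint 8×17.5) is included at this height (perimeter 51.00 mm); the sphere at (9, 10) does not reach this height (|z−center|=7.720 > r=5.5); Combining (union): the regions partially overlap (shared area 31.50 mm²), so the edge portions inside another operand are dropped and the merged outline is re-measured after clipping — boundary = 65.00 mm; the cylinder at (1, 12) does not reach this height (z outside [8, 25.5]); Taking the first minus the rest: none of the subtracted shapes is present at this height, so that combined region is unchanged — boundary = 65.00 mm. So its perimeter = 65.00 mm. Layer 41 (z = 13.12): the cube (footprint 8×10.5) is included at this height (perimeter 37.00 mm); the cube at (3.5, 3.5) (footprint 8×17.5) is included at this height (perimeter 51.00 mm); the r=5.5 sphere at (9, 10) contributes a regular 16-gon of circumradius √(5.5²−4.12²) = 3.644 (perimeter = 2·16·3.644·sin(180°/16) = 22.75 mm); Combining (union): the regions partially overlap (shared area 68.22 mm²), so the edge portions inside another operand are dropped and the merged outline is re-measured after clipping — boundary = 65.62 mm; the cylinder at (1, 12): section is a regular 16-gon, circumradius r=7.5 (perimeter = 2·16·7.500·sin(180°/16) = 46.82 mm); Subtracting the remaining from the first: starting from that combined region, the r=7.5 cylinder at (1, 12) partially overlaps it — only the 70.13 mm² overlap (of its 172.21 mm²) is removed, clipping the outline — boundary = 69.69 mm. So its perimeter = 69.69 mm. Layer 41 is larger (69.69 vs 65.00 mm).

layer 41 (z = 13.12 mm)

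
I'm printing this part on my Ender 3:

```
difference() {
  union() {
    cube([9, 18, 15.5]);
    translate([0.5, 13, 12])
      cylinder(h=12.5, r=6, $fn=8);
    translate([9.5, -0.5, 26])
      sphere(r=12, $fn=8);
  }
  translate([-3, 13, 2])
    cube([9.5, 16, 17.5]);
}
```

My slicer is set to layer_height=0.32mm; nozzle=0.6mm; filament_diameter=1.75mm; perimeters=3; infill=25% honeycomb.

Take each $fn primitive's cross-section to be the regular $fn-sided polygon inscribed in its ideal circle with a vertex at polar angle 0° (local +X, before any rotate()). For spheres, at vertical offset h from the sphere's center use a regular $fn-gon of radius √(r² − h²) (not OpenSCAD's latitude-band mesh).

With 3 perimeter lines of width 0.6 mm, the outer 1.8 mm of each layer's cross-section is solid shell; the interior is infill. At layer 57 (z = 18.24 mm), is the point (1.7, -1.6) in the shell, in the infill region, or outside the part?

shell

At z = 18.24 mm: the cube does not reach this height (z outside [0, 15.5]); the cylinder at (0.5, 13): section is a regular 8-gon, circumradius r=6; the r=12 sphere at (9.5, -0.5) contributes a regular 8-gon of circumradius √(12²−7.76²) = 9.153; Combining (union): the 2 present regions are separate (no shared area or edge), so areas and boundary lengths simply add and each stays a separate island — 2 connected regions; the cube at (-3, 13) is present — its section is the full 9.5×16 rectangle; After the difference (first − rest): starting from the result so far, the 9.5×16 cube at (-3, 13) partially overlaps it — only the 43.92 mm² overlap (of its 152.00 mm²) is removed, clipping the outline — 2 connected regions. Overall, the cross-section has 2 separate islands. The nearest boundary edge runs (3.03, -6.97)→(0.35, -0.50); distance from the point to it = 0.83 mm. (Shell/infill is judged within the island containing the point — the largest one.) The point is inside the cross-section, 0.83 mm from the nearest boundary — within the 1.8 mm shell band (3 × 0.6).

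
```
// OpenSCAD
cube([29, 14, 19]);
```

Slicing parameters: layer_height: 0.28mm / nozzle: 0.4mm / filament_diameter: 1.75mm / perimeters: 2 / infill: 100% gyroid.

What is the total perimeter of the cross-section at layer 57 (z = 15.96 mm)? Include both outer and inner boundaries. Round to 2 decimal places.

86.00 mm

At z = 15.96 mm: the 29×14 cube contributes its full rectangle (perimeter 86.00 mm). Overall, the cross-section is a single solid region. Total boundary length (outer) = 86.00 mm.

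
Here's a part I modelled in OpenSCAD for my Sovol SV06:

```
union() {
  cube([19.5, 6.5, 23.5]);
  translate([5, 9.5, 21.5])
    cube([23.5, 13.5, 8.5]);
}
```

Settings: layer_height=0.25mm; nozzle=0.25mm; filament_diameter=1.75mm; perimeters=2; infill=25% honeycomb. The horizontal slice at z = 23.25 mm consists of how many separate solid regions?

2

At z = 23.25 mm: the cube is present — its section is the full 19.5×6.5 rectangle; the cube at (5, 9.5) (footprint 23.5×13.5) is included at this height; Taking the union: the 2 present regions are separate (no shared area or edge), so areas and boundary lengths simply add and each stays a separate island — 2 connected regions. The result has 2 disconnected regions.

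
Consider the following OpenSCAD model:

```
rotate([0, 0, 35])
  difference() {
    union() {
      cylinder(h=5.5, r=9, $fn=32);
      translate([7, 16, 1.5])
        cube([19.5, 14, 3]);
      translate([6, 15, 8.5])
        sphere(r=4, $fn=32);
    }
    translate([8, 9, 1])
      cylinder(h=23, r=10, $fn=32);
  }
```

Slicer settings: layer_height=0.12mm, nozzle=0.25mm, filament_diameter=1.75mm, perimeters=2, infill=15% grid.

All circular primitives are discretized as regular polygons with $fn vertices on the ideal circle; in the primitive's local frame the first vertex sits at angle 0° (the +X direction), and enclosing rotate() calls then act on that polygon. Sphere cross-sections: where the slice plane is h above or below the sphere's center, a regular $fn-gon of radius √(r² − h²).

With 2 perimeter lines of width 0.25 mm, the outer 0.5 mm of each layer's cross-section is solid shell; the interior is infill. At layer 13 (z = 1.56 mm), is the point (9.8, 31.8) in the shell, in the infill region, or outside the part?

shell

At z = 1.56 mm: the r=9 cylinder contributes a regular 32-gon of circumradius 9; the 19.5×14 cube at (7, 16) contributes its full rectangle; the sphere at (6, 15) is absent (|z−center|=6.940 > r=4); Merging all regions: the 2 present regions are separate (no shared area or edge), so areas and boundary lengths simply add and each stays a separate island — 2 connected regions; the cylinder at (8, 9): section is a regular 32-gon, circumradius r=10; Subtracting the remaining from the first: starting from that combined region, the r=10 cylinder at (8, 9) partially overlaps it — only the 87.43 mm² overlap (of its 312.14 mm²) is removed, clipping the outline — 2 connected regions; (rotated 35° about Z; rotation is an isometry so areas/perimeters/island counts are preserved). Overall, the cross-section has 2 separate islands. Undo the 35° rotation: the query point maps to (26.267, 20.428) in the un-rotated model frame. The nearest boundary edge runs (26.50, 30.00)→(26.50, 16.00); distance from the point to it = 0.23 mm. (Shell/infill is judged within the island containing the point — the largest one.) The point is inside the cross-section, 0.23 mm from the nearest boundary — within the 0.5 mm shell band (2 × 0.25).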